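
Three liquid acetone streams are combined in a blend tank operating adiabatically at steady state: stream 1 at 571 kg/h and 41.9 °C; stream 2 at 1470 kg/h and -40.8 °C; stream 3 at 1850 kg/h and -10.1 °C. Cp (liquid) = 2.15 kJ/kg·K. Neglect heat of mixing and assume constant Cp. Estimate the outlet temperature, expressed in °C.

Energy balance with Q = 0: Σ ṁᵢCp,ᵢ(T_out − Tᵢ) = 0
Σ ṁᵢCp,ᵢTᵢ = 571×2.15×41.9 + 1470×2.15×-40.8 + 1850×2.15×-10.1 = -117680
Σ ṁᵢCp,ᵢ = 571×2.15 + 1470×2.15 + 1850×2.15 = 8365.6
T_out = -117680 / 8365.6 = -14.067 °C

T_out = -14.1 °C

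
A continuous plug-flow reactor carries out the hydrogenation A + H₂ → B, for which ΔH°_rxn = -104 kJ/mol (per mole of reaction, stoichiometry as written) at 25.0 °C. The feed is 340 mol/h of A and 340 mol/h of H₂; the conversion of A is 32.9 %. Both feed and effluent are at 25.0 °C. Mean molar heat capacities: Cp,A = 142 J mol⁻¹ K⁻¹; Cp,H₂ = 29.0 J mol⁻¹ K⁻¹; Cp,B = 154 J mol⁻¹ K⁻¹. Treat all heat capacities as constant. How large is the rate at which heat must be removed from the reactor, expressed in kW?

Extent of reaction ξ = 0.329 × 340 = 111.86 mol/h
Reaction term: ξ·ΔH°_rxn = 111.86 × -104 = -11633 kJ/h
Q = ΔH = -11633 kJ/h = -3.2315 kW
Heat removed = 3.2315 kW

Q_out = 3.23 kW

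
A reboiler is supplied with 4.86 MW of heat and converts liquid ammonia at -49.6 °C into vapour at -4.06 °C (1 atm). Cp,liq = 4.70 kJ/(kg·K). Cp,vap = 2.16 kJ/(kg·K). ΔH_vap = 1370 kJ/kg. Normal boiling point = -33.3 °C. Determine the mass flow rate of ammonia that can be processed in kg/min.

Δh = 4.70×(-33.3−-49.6) + 1370 + 2.16×(-4.06−-33.3) = 1509.8 kJ/kg
Q = 4.86 MW = 4860 kJ/s = 291600 kJ/min
ṁ = Q/Δh = 291600 / 1509.8 = 193.14 kg/min

ṁ = 193 kg/min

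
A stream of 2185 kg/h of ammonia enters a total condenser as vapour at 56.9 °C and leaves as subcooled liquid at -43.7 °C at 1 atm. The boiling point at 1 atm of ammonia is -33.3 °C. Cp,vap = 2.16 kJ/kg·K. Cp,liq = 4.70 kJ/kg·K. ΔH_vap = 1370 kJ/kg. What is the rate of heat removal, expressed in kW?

vapour 56.9→-33.3 °C: -194.83 kJ/kg
condensation at -33.3 °C: -1370 kJ/kg
liquid -33.3→-43.7 °C: -48.88 kJ/kg
Δh = -194.83 + -1370 + -48.88 = -1613.7 kJ/kg
Q = ṁ·Δh = 2185 kg/h × -1613.7 kJ/kg = -3.526e+06 kJ/h
|Q| = 979.43 kW

Q_c = 979 kW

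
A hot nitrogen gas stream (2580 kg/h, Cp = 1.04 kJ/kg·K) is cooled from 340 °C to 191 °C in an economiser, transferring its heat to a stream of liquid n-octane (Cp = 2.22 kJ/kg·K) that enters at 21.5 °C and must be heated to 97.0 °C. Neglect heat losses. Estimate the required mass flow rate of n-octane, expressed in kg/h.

Heat released by hot stream: Q = 2580 × 1.04 × (340 − 191) = 399800 kJ/h
Energy balance on cold side (adiabatic exchanger): Q = ṁ_c·Cp_c·(T_c,out − T_c,in)
ṁ_c = 399800 / [2.22 × (97.0 − 21.5)] = 2385.3 kg/h

ṁ_c = 2390 kg/h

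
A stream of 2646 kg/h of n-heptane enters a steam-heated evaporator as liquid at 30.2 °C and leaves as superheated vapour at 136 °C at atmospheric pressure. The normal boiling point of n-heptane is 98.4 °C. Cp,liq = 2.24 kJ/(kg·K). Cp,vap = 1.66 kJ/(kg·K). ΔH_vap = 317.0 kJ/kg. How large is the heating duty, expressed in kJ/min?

Q = 23500 kJ/min

liquid 30.2→98.4 °C: 152.77 kJ/kg
vaporisation at 98.4 °C: 317 kJ/kg
vapour 98.4→136 °C: 62.416 kJ/kg
Δh = 152.77 + 317 + 62.416 = 532.18 kJ/kg
Q = ṁ·Δh = 2646 kg/h × 532.18 kJ/kg = 1.4082e+06 kJ/h
|Q| = 391.16 kW = 23469 kJ/min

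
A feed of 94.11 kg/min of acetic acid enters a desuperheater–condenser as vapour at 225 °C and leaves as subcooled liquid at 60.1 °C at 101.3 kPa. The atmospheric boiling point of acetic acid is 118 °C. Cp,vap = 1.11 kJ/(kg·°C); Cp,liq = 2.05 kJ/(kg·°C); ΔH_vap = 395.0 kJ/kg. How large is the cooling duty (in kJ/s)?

vapour 225→118 °C: -118.77 kJ/kg
condensation at 118 °C: -395 kJ/kg
liquid 118→60.1 °C: -118.69 kJ/kg
Δh = -118.77 + -395 + -118.69 = -632.47 kJ/kg
Q = ṁ·Δh = 94.11 kg/min × -632.47 kJ/kg = -59521 kJ/min
|Q| = 992.02 kW

Q_c = 992 kJ/s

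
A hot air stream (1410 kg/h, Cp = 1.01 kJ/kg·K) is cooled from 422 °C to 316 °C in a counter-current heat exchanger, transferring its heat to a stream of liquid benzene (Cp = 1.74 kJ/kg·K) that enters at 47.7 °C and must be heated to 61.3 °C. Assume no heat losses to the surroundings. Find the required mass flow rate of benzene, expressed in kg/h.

ṁ_c = 6380 kg/h

Heat released by hot stream: Q = 1410 × 1.01 × (422 − 316) = 150950 kJ/h
Energy balance on cold side (adiabatic exchanger): Q = ṁ_c·Cp_c·(T_c,out − T_c,in)
ṁ_c = 150950 / [1.74 × (61.3 − 47.7)] = 6379.1 kg/h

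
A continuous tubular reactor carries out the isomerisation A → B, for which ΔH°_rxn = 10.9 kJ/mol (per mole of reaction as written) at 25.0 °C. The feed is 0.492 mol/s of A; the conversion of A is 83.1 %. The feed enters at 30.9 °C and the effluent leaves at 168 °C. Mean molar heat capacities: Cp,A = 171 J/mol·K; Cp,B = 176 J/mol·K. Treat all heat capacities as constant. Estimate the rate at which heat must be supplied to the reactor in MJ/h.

Q_in = 58.6 MJ/h

Extent of reaction ξ = 0.831 × 0.492 = 0.40885 mol/s
Reaction term: ξ·ΔH°_rxn = 0.40885 × 10.9 = 4.4565 kJ/s
Sensible, feed 30.9→25 °C: -0.49638 kJ/s
Outlet flows (mol/s): A 0.083148, B 0.40885
Sensible, products 25→168 °C: 12.323 kJ/s
Q = ΔH = 16.283 kJ/s = 16.283 kW
Heat supplied = 58.62 MJ/h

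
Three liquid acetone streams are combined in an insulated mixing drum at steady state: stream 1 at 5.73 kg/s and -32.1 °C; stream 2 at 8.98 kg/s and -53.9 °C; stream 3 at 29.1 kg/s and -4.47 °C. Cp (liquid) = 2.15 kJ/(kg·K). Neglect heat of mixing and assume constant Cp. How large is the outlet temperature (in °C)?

T_out = -18.2 °C

Energy balance with Q = 0: Σ ṁᵢCp,ᵢ(T_out − Tᵢ) = 0
T_out = Σ ṁᵢCp,ᵢTᵢ / Σ ṁᵢCp,ᵢ
      = -1715.8 / 94.191 = -18.216 °C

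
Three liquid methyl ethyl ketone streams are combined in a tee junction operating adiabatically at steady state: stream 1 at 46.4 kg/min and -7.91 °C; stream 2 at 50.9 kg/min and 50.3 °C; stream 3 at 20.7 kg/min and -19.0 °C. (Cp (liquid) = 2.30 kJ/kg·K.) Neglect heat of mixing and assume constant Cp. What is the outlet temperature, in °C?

T_out = 15.3 °C

Energy balance with Q = 0: Σ ṁᵢCp,ᵢ(T_out − Tᵢ) = 0
Σ ṁᵢCp,ᵢTᵢ = 46.4×2.30×-7.91 + 50.9×2.30×50.3 + 20.7×2.30×-19.0 = 4139.9
Σ ṁᵢCp,ᵢ = 46.4×2.30 + 50.9×2.30 + 20.7×2.30 = 271.4
T_out = 4139.9 / 271.4 = 15.254 °C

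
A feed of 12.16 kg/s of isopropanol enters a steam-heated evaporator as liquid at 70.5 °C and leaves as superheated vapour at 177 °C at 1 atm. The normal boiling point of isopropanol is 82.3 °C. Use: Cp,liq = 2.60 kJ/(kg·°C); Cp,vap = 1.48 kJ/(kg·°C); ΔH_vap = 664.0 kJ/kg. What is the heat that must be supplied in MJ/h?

Q = 36500 MJ/h

liquid 70.5→82.3 °C: 30.68 kJ/kg
vaporisation at 82.3 °C: 664 kJ/kg
vapour 82.3→177 °C: 140.16 kJ/kg
Δh = 30.68 + 664 + 140.16 = 834.84 kJ/kg
Q = ṁ·Δh = 12.16 kg/s × 834.84 kJ/kg = 10152 kJ/s
|Q| = 10152 kW = 36546 MJ/h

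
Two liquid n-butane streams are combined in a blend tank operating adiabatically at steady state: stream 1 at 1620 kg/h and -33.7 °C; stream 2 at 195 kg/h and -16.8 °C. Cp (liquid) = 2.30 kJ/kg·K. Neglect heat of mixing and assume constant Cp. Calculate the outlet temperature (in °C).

T_out = -31.9 °C

Adiabatic, steady state ⇒ Σ ṁᵢCp,ᵢ(T_out − Tᵢ) = 0
Σ ṁᵢCp,ᵢTᵢ = 1620×2.30×-33.7 + 195×2.30×-16.8 = -133100
Σ ṁᵢCp,ᵢ = 1620×2.30 + 195×2.30 = 4174.5
T_out = -133100 / 4174.5 = -31.884 °C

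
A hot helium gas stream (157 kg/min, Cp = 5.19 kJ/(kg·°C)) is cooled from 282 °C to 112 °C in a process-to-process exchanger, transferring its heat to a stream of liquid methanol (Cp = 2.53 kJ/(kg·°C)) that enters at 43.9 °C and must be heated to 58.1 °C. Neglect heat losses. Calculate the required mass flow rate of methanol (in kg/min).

Heat released by hot stream: Q = 157 × 5.19 × (282 − 112) = 138520 kJ/min
Energy balance on cold side (adiabatic exchanger): Q = ṁ_c·Cp_c·(T_c,out − T_c,in)
ṁ_c = 138520 / [2.53 × (58.1 − 43.9)] = 3855.7 kg/min

ṁ_c = 3860 kg/min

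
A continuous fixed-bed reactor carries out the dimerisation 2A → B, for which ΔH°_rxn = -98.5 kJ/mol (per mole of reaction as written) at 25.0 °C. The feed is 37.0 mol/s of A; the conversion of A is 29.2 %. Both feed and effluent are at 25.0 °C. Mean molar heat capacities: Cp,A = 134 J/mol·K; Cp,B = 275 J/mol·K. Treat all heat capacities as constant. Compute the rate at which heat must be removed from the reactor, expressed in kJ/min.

Q_out = 31900 kJ/min

Extent of reaction ξ = 0.292 × 37.0 / 2 = 5.402 mol/s
Reaction term: ξ·ΔH°_rxn = 5.402 × -98.5 = -532.1 kJ/s
Q = ΔH = -532.1 kJ/s = -532.1 kW
Heat removed = 31926 kJ/min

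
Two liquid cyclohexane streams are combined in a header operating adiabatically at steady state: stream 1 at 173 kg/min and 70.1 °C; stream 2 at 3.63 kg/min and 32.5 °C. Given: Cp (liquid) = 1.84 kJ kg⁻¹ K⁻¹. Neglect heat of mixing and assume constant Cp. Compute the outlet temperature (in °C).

Adiabatic, steady state ⇒ Σ ṁᵢCp,ᵢ(T_out − Tᵢ) = 0
Σ ṁᵢCp,ᵢTᵢ = 173×1.84×70.1 + 3.63×1.84×32.5 = 22531
Σ ṁᵢCp,ᵢ = 173×1.84 + 3.63×1.84 = 325
T_out = 22531 / 325 = 69.327 °C

T_out = 69.3 °C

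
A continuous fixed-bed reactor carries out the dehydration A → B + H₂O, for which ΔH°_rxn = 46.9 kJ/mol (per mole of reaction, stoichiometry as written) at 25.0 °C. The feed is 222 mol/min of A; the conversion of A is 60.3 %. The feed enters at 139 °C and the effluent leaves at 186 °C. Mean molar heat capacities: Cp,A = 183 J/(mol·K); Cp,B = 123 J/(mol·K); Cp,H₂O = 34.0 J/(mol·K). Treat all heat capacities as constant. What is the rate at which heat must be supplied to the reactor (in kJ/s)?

Q_in = 127 kJ/s

Extent of reaction ξ = 0.603 × 222 = 133.87 mol/min
Reaction term: ξ·ΔH°_rxn = 133.87 × 46.9 = 6278.3 kJ/min
Sensible, feed 139→25 °C: -4631.4 kJ/min
Outlet flows (mol/min): A 88.134, B 133.87, H₂O 133.87
Sensible, products 25→186 °C: 5980.4 kJ/min
Q = ΔH = 7627.4 kJ/min = 127.12 kW
Heat supplied = 127.12 kJ/s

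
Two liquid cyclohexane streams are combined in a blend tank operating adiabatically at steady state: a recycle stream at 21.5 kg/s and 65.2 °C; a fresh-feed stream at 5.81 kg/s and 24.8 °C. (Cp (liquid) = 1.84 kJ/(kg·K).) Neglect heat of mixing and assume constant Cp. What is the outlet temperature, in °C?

Adiabatic, steady state ⇒ Σ ṁᵢCp,ᵢ(T_out − Tᵢ) = 0
T_out = Σ ṁᵢCp,ᵢTᵢ / Σ ṁᵢCp,ᵢ
      = 2844.4 / 50.25 = 56.605 °C

T_out = 56.6 °C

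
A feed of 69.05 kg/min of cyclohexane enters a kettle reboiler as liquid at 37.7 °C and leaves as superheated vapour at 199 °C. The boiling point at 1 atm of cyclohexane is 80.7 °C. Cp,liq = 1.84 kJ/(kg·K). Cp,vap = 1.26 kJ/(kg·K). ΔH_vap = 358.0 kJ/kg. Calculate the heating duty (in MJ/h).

Q = 2430 MJ/h

liquid 37.7→80.7 °C: 79.12 kJ/kg
vaporisation at 80.7 °C: 358 kJ/kg
vapour 80.7→199 °C: 149.06 kJ/kg
Δh = 79.12 + 358 + 149.06 = 586.18 kJ/kg
Q = ṁ·Δh = 69.05 kg/min × 586.18 kJ/kg = 40476 kJ/min
|Q| = 674.59 kW = 2428.5 MJ/h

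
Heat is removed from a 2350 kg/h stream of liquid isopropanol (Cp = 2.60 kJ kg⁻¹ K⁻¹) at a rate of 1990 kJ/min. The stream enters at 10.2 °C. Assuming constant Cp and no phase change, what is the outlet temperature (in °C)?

Q = 1990 kJ/min = 119400 kJ/h
ΔT = Q/(ṁ·Cp) = 119400/(2350×2.60) = 19.542 K
T_out = 10.2 − 19.542 = -9.3417 °C

T_out = -9.34 °C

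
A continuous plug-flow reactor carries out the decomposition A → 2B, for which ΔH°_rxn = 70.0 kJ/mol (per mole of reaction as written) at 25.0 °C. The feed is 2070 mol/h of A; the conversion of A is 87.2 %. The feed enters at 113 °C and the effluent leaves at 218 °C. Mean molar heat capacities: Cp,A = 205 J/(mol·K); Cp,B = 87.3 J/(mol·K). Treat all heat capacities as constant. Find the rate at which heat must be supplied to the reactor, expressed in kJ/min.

Extent of reaction ξ = 0.872 × 2070 = 1805 mol/h
Reaction term: ξ·ΔH°_rxn = 1805 × 70.0 = 126350 kJ/h
Sensible, feed 113→25 °C: -37343 kJ/h
Outlet flows (mol/h): A 264.96, B 3610.1
Sensible, products 25→218 °C: 71309 kJ/h
Q = ΔH = 160320 kJ/h = 44.533 kW
Heat supplied = 2672 kJ/min

Q_in = 2670 kJ/min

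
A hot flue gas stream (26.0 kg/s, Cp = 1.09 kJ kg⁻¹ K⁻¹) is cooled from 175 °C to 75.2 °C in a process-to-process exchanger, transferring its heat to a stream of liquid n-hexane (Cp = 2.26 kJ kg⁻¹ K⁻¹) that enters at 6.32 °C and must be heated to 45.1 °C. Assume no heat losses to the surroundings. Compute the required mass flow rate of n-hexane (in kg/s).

Heat released by hot stream: Q = 26.0 × 1.09 × (175 − 75.2) = 2828.3 kJ/s
Energy balance on cold side (adiabatic exchanger): Q = ṁ_c·Cp_c·(T_c,out − T_c,in)
ṁ_c = 2828.3 / [2.26 × (45.1 − 6.32)] = 32.271 kg/s

ṁ_c = 32.3 kg/s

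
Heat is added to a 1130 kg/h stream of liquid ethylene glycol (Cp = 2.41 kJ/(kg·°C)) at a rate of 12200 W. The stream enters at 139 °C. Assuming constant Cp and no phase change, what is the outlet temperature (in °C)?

Q = 12200 W = 43920 kJ/h
ΔT = Q/(ṁ·Cp) = 43920/(1130×2.41) = 16.127 K
T_out = 139 + 16.127 = 155.13 °C

T_out = 155 °C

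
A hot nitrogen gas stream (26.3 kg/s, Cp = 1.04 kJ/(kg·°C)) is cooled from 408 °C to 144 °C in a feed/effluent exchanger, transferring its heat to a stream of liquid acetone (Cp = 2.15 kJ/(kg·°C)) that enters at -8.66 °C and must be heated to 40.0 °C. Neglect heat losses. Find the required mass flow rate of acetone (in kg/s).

ṁ_c = 69.0 kg/s

Heat released by hot stream: Q = 26.3 × 1.04 × (408 − 144) = 7220.9 kJ/s
Energy balance on cold side (adiabatic exchanger): Q = ṁ_c·Cp_c·(T_c,out − T_c,in)
ṁ_c = 7220.9 / [2.15 × (40.0 − -8.66)] = 69.021 kg/s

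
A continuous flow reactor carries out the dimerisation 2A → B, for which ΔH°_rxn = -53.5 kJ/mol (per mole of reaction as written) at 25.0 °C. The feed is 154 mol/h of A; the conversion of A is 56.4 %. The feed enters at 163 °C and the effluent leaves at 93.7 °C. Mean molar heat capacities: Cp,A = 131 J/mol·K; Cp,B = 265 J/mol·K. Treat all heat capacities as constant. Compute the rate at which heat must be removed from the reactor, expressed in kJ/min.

Extent of reaction ξ = 0.564 × 154 / 2 = 43.428 mol/h
Reaction term: ξ·ΔH°_rxn = 43.428 × -53.5 = -2323.4 kJ/h
Sensible, feed 163→25 °C: -2784 kJ/h
Outlet flows (mol/h): A 67.144, B 43.428
Sensible, products 25→93.7 °C: 1394.9 kJ/h
Q = ΔH = -3712.5 kJ/h = -1.0313 kW
Heat removed = 61.875 kJ/min

Q_out = 61.9 kJ/min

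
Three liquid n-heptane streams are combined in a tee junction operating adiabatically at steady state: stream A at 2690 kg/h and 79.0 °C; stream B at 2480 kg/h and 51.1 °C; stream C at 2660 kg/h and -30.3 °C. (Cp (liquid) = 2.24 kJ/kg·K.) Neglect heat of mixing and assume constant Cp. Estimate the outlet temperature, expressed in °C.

T_out = 33.0 °C

Energy balance with Q = 0: Σ ṁᵢCp,ᵢ(T_out − Tᵢ) = 0
Σ ṁᵢCp,ᵢTᵢ = 2690×2.24×79.0 + 2480×2.24×51.1 + 2660×2.24×-30.3 = 579350
Σ ṁᵢCp,ᵢ = 2690×2.24 + 2480×2.24 + 2660×2.24 = 17539
T_out = 579350 / 17539 = 33.032 °C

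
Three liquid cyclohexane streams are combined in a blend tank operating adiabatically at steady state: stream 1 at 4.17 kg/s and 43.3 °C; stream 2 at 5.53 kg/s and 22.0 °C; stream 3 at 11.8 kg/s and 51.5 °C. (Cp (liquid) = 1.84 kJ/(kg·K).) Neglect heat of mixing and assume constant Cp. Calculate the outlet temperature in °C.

T_out = 42.3 °C

No heat crosses the boundary, so H_out = H_in.
T_out = Σ ṁᵢCp,ᵢTᵢ / Σ ṁᵢCp,ᵢ
      = 1674.3 / 39.56 = 42.322 °C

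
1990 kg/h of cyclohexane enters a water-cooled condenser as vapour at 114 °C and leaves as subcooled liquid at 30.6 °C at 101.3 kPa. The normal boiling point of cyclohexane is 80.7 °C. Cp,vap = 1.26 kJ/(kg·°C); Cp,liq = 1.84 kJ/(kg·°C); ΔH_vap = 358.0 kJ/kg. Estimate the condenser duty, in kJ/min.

Q_c = 16300 kJ/min

vapour 114→80.7 °C: -41.958 kJ/kg
condensation at 80.7 °C: -358 kJ/kg
liquid 80.7→30.6 °C: -92.184 kJ/kg
Δh = -41.958 + -358 + -92.184 = -492.14 kJ/kg
Q = ṁ·Δh = 1990 kg/h × -492.14 kJ/kg = -979360 kJ/h
|Q| = 272.05 kW = 16323 kJ/min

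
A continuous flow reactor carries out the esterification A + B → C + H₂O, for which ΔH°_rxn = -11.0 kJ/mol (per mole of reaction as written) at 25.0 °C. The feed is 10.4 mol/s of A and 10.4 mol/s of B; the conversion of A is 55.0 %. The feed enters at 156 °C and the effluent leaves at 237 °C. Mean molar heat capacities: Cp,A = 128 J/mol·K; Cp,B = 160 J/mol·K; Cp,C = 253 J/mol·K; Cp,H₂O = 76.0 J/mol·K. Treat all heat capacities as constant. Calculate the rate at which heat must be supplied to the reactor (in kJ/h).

Extent of reaction ξ = 0.550 × 10.4 = 5.72 mol/s
Reaction term: ξ·ΔH°_rxn = 5.72 × -11.0 = -62.92 kJ/s
Sensible, feed 156→25 °C: -392.37 kJ/s
Outlet flows (mol/s): A 4.68, B 4.68, C 5.72, H₂O 5.72
Sensible, products 25→237 °C: 684.7 kJ/s
Q = ΔH = 229.41 kJ/s = 229.41 kW
Heat supplied = 825870 kJ/h

Q_in = 826000 kJ/h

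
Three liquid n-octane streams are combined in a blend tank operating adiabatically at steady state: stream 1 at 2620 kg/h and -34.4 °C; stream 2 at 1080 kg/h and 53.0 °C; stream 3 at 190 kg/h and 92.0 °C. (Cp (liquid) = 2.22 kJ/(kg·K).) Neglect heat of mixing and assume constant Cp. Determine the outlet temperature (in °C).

T_out = -3.96 °C

Adiabatic, steady state ⇒ Σ ṁᵢCp,ᵢ(T_out − Tᵢ) = 0
Σ ṁᵢCp,ᵢTᵢ = 2620×2.22×-34.4 + 1080×2.22×53.0 + 190×2.22×92.0 = -34206
Σ ṁᵢCp,ᵢ = 2620×2.22 + 1080×2.22 + 190×2.22 = 8635.8
T_out = -34206 / 8635.8 = -3.9609 °C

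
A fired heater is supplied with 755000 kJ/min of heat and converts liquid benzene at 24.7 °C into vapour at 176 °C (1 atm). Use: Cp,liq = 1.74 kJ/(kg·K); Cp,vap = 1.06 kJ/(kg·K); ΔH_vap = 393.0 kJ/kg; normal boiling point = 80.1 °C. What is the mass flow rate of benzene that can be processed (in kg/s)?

ṁ = 21.3 kg/s

Δh = 1.74×(80.1−24.7) + 393.0 + 1.06×(176−80.1) = 591.05 kJ/kg
Q = 755000 kJ/min = 12583 kJ/s = 12583 kJ/s
ṁ = Q/Δh = 12583 / 591.05 = 21.29 kg/s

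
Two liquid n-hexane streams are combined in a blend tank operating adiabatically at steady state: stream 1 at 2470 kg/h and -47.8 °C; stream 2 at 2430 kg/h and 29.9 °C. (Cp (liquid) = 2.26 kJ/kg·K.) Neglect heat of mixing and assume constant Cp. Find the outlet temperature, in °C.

T_out = -9.27 °C

Energy balance with Q = 0: Σ ṁᵢCp,ᵢ(T_out − Tᵢ) = 0
T_out = Σ ṁᵢCp,ᵢTᵢ / Σ ṁᵢCp,ᵢ
      = -102620 / 11074 = -9.2671 °C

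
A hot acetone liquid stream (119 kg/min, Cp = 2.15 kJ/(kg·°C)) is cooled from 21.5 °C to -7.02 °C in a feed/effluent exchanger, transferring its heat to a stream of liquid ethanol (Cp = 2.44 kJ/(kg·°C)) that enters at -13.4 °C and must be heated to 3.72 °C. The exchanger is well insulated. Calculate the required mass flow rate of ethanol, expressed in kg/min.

ṁ_c = 175 kg/min

Heat released by hot stream: Q = 119 × 2.15 × (21.5 − -7.02) = 7296.8 kJ/min
Energy balance on cold side (adiabatic exchanger): Q = ṁ_c·Cp_c·(T_c,out − T_c,in)
ṁ_c = 7296.8 / [2.44 × (3.72 − -13.4)] = 174.68 kg/min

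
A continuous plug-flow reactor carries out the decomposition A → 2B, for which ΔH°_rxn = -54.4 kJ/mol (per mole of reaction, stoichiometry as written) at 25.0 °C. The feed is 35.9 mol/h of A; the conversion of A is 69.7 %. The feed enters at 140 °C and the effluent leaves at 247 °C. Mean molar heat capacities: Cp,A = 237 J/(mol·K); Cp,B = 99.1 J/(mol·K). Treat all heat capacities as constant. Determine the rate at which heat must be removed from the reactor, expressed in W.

Extent of reaction ξ = 0.697 × 35.9 = 25.022 mol/h
Reaction term: ξ·ΔH°_rxn = 25.022 × -54.4 = -1361.2 kJ/h
Sensible, feed 140→25 °C: -978.45 kJ/h
Outlet flows (mol/h): A 10.878, B 50.045
Sensible, products 25→247 °C: 1673.3 kJ/h
Q = ΔH = -666.36 kJ/h = -0.1851 kW
Heat removed = 185.1 W

Q_out = 185 W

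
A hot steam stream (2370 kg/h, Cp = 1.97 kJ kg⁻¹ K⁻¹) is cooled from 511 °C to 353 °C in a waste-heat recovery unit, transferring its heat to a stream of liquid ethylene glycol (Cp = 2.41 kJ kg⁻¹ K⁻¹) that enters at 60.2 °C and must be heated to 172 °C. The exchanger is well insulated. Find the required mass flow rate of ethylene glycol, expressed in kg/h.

ṁ_c = 2740 kg/h

Heat released by hot stream: Q = 2370 × 1.97 × (511 − 353) = 737690 kJ/h
Energy balance on cold side (adiabatic exchanger): Q = ṁ_c·Cp_c·(T_c,out − T_c,in)
ṁ_c = 737690 / [2.41 × (172 − 60.2)] = 2737.9 kg/h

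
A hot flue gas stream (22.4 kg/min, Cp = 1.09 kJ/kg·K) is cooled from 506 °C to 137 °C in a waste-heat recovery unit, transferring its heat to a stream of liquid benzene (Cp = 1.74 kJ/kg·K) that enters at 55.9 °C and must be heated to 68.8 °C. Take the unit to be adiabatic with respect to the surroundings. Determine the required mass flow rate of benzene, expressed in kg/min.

Heat released by hot stream: Q = 22.4 × 1.09 × (506 − 137) = 9009.5 kJ/min
Energy balance on cold side (adiabatic exchanger): Q = ṁ_c·Cp_c·(T_c,out − T_c,in)
ṁ_c = 9009.5 / [1.74 × (68.8 − 55.9)] = 401.39 kg/min

ṁ_c = 401 kg/min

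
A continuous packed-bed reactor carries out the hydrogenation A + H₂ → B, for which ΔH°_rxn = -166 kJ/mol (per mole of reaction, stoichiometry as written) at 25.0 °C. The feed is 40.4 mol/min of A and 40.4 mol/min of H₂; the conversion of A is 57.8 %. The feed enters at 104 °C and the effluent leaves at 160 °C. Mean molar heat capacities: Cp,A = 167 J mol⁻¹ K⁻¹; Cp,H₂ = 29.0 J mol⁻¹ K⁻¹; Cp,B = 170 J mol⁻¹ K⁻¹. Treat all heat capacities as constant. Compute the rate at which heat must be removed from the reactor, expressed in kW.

Extent of reaction ξ = 0.578 × 40.4 = 23.351 mol/min
Reaction term: ξ·ΔH°_rxn = 23.351 × -166 = -3876.3 kJ/min
Sensible, feed 104→25 °C: -625.55 kJ/min
Outlet flows (mol/min): A 17.049, H₂ 17.049, B 23.351
Sensible, products 25→160 °C: 987.02 kJ/min
Q = ΔH = -3514.8 kJ/min = -58.581 kW
Heat removed = 58.581 kW

Q_out = 58.6 kW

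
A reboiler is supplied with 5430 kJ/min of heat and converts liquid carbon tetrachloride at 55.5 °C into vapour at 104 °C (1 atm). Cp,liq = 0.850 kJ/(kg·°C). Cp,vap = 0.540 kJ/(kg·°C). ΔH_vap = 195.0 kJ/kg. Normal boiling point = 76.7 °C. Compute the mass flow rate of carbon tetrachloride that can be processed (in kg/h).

Δh = 0.850×(76.7−55.5) + 195.0 + 0.540×(104−76.7) = 227.76 kJ/kg
Q = 5430 kJ/min = 90.5 kJ/s = 325800 kJ/h
ṁ = Q/Δh = 325800 / 227.76 = 1430.4 kg/h

ṁ = 1430 kg/h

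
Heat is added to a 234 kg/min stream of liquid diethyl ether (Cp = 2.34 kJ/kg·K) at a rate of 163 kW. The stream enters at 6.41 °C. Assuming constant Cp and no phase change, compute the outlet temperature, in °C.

Q = 163 kW = 9780 kJ/min
ΔT = Q/(ṁ·Cp) = 9780/(234×2.34) = 17.861 K
T_out = 6.41 + 17.861 = 24.271 °C

T_out = 24.3 °C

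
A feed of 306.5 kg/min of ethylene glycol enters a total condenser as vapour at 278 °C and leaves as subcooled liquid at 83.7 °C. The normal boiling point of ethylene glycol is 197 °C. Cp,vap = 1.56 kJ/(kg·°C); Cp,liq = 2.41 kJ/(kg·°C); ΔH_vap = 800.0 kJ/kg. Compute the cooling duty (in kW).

Q_c = 6130 kW

vapour 278→197 °C: -126.36 kJ/kg
condensation at 197 °C: -800 kJ/kg
liquid 197→83.7 °C: -273.05 kJ/kg
Δh = -126.36 + -800 + -273.05 = -1199.4 kJ/kg
Q = ṁ·Δh = 306.5 kg/min × -1199.4 kJ/kg = -367620 kJ/min
|Q| = 6127 kW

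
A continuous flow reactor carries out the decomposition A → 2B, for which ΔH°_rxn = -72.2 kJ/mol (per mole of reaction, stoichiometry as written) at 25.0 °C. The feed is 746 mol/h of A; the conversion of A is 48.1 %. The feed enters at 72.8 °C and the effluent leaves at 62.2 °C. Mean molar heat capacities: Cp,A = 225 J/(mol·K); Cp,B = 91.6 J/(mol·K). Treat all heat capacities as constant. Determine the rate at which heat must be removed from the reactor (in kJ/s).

Q_out = 7.85 kJ/s

Extent of reaction ξ = 0.481 × 746 = 358.83 mol/h
Reaction term: ξ·ΔH°_rxn = 358.83 × -72.2 = -25907 kJ/h
Sensible, feed 72.8→25 °C: -8023.2 kJ/h
Outlet flows (mol/h): A 387.17, B 717.65
Sensible, products 25→62.2 °C: 5686.1 kJ/h
Q = ΔH = -28244 kJ/h = -7.8457 kW
Heat removed = 7.8457 kJ/s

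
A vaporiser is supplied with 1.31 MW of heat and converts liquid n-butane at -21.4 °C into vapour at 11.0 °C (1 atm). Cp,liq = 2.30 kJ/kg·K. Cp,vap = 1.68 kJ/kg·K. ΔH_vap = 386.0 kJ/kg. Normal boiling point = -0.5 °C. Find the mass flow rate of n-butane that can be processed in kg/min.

ṁ = 173 kg/min

Δh = 2.30×(-0.5−-21.4) + 386.0 + 1.68×(11.0−-0.5) = 453.39 kJ/kg
Q = 1.31 MW = 1310 kJ/s = 78600 kJ/min
ṁ = Q/Δh = 78600 / 453.39 = 173.36 kg/min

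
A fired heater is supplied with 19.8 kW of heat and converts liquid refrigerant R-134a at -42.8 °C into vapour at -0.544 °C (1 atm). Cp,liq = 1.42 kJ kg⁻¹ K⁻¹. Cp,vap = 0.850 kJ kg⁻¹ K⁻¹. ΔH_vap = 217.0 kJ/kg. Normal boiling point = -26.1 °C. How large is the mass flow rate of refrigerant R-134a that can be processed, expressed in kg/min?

ṁ = 4.53 kg/min

Δh = 1.42×(-26.1−-42.8) + 217.0 + 0.850×(-0.544−-26.1) = 262.44 kJ/kg
Q = 19.8 kW = 19.8 kJ/s = 1188 kJ/min
ṁ = Q/Δh = 1188 / 262.44 = 4.5268 kg/min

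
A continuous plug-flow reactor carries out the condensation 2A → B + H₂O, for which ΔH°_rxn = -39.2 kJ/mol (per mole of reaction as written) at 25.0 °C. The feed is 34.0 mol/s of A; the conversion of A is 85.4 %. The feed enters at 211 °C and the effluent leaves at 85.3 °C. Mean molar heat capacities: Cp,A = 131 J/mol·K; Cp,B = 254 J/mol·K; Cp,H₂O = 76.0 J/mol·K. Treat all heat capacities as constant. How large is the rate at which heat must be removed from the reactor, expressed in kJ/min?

Q_out = 64200 kJ/min

Extent of reaction ξ = 0.854 × 34.0 / 2 = 14.518 mol/s
Reaction term: ξ·ΔH°_rxn = 14.518 × -39.2 = -569.11 kJ/s
Sensible, feed 211→25 °C: -828.44 kJ/s
Outlet flows (mol/s): A 4.964, B 14.518, H₂O 14.518
Sensible, products 25→85.3 °C: 328.11 kJ/s
Q = ΔH = -1069.4 kJ/s = -1069.4 kW
Heat removed = 64167 kJ/min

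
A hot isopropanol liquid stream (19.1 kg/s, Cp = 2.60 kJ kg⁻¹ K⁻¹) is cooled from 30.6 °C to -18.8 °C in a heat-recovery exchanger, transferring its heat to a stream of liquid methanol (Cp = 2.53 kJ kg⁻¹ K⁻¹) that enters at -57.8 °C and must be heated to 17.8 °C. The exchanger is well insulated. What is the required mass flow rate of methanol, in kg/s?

Heat released by hot stream: Q = 19.1 × 2.60 × (30.6 − -18.8) = 2453.2 kJ/s
Energy balance on cold side (adiabatic exchanger): Q = ṁ_c·Cp_c·(T_c,out − T_c,in)
ṁ_c = 2453.2 / [2.53 × (17.8 − -57.8)] = 12.826 kg/s

ṁ_c = 12.8 kg/s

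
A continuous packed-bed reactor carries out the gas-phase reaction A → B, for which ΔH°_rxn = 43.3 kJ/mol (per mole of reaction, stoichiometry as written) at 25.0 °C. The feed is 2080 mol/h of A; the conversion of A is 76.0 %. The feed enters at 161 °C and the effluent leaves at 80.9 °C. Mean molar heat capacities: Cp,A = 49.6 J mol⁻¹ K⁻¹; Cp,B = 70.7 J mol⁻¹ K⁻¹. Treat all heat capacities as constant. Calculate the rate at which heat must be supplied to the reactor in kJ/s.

Extent of reaction ξ = 0.760 × 2080 = 1580.8 mol/h
Reaction term: ξ·ΔH°_rxn = 1580.8 × 43.3 = 68449 kJ/h
Sensible, feed 161→25 °C: -14031 kJ/h
Outlet flows (mol/h): A 499.2, B 1580.8
Sensible, products 25→80.9 °C: 7631.6 kJ/h
Q = ΔH = 62049 kJ/h = 17.236 kW
Heat supplied = 17.236 kJ/s

Q_in = 17.2 kJ/s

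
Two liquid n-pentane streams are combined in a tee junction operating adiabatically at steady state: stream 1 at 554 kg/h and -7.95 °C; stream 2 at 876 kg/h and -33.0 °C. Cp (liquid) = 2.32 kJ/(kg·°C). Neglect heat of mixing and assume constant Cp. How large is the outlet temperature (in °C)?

Energy balance with Q = 0: Σ ṁᵢCp,ᵢ(T_out − Tᵢ) = 0
Σ ṁᵢCp,ᵢTᵢ = 554×2.32×-7.95 + 876×2.32×-33.0 = -77285
Σ ṁᵢCp,ᵢ = 554×2.32 + 876×2.32 = 3317.6
T_out = -77285 / 3317.6 = -23.295 °C

T_out = -23.3 °C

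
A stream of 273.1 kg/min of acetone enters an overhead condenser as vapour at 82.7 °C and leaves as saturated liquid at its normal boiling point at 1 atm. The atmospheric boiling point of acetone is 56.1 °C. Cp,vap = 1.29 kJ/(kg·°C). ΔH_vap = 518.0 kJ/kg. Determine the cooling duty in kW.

Q_c = 2510 kW

vapour 82.7→56.1 °C: -34.314 kJ/kg
condensation at 56.1 °C: -518 kJ/kg
Δh = -34.314 + -518 = -552.31 kJ/kg
Q = ṁ·Δh = 273.1 kg/min × -552.31 kJ/kg = -150840 kJ/min
|Q| = 2513.9 kW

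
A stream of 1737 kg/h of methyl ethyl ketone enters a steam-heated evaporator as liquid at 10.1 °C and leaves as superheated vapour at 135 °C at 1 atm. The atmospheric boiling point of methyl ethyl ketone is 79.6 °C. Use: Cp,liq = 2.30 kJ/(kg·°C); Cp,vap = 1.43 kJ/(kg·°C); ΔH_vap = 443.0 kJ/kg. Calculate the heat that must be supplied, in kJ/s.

liquid 10.1→79.6 °C: 159.85 kJ/kg
vaporisation at 79.6 °C: 443 kJ/kg
vapour 79.6→135 °C: 79.222 kJ/kg
Δh = 159.85 + 443 + 79.222 = 682.07 kJ/kg
Q = ṁ·Δh = 1737 kg/h × 682.07 kJ/kg = 1.1848e+06 kJ/h
|Q| = 329.1 kW

Q = 329 kJ/s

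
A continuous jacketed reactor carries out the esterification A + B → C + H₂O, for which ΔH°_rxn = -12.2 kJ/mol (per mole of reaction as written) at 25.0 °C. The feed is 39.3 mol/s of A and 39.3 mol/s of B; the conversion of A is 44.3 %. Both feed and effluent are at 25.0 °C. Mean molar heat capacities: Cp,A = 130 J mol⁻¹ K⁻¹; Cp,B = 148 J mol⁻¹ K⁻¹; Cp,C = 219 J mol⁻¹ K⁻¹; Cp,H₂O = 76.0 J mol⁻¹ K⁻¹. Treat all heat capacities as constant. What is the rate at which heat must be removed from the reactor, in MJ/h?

Q_out = 765 MJ/h

Extent of reaction ξ = 0.443 × 39.3 = 17.41 mol/s
Reaction term: ξ·ΔH°_rxn = 17.41 × -12.2 = -212.4 kJ/s
Q = ΔH = -212.4 kJ/s = -212.4 kW
Heat removed = 764.64 MJ/h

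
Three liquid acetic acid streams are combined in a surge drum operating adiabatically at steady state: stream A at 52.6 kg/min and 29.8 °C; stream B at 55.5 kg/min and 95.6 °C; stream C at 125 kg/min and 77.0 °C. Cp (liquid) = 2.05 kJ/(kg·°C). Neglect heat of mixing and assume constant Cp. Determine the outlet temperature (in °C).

No heat crosses the boundary, so H_out = H_in.
T_out = Σ ṁᵢCp,ᵢTᵢ / Σ ṁᵢCp,ᵢ
      = 33821 / 477.86 = 70.778 °C

T_out = 70.8 °C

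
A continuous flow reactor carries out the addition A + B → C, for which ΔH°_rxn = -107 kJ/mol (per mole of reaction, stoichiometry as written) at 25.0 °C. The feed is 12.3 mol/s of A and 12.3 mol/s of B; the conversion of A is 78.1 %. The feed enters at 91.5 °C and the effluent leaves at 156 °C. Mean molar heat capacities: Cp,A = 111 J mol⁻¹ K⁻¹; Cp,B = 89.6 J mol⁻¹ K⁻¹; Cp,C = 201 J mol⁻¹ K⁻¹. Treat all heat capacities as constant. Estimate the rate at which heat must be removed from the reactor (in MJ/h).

Extent of reaction ξ = 0.781 × 12.3 = 9.6063 mol/s
Reaction term: ξ·ΔH°_rxn = 9.6063 × -107 = -1027.9 kJ/s
Sensible, feed 91.5→25 °C: -164.08 kJ/s
Outlet flows (mol/s): A 2.6937, B 2.6937, C 9.6063
Sensible, products 25→156 °C: 323.73 kJ/s
Q = ΔH = -868.22 kJ/s = -868.22 kW
Heat removed = 3125.6 MJ/h

Q_out = 3130 MJ/h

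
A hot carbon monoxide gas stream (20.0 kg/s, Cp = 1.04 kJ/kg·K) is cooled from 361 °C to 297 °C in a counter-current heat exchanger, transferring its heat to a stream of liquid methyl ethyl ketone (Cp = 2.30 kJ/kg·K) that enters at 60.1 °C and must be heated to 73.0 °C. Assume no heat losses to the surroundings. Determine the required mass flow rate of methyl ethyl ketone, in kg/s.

Heat released by hot stream: Q = 20.0 × 1.04 × (361 − 297) = 1331.2 kJ/s
Energy balance on cold side (adiabatic exchanger): Q = ṁ_c·Cp_c·(T_c,out − T_c,in)
ṁ_c = 1331.2 / [2.30 × (73.0 − 60.1)] = 44.867 kg/s

ṁ_c = 44.9 kg/s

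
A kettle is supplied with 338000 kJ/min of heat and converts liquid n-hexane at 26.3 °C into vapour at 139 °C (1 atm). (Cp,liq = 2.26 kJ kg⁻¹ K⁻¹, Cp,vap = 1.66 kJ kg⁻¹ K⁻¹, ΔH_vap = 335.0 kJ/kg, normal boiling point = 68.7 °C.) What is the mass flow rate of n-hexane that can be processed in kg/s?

ṁ = 10.3 kg/s

Δh = 2.26×(68.7−26.3) + 335.0 + 1.66×(139−68.7) = 547.52 kJ/kg
Q = 338000 kJ/min = 5633.3 kJ/s = 5633.3 kJ/s
ṁ = Q/Δh = 5633.3 / 547.52 = 10.289 kg/s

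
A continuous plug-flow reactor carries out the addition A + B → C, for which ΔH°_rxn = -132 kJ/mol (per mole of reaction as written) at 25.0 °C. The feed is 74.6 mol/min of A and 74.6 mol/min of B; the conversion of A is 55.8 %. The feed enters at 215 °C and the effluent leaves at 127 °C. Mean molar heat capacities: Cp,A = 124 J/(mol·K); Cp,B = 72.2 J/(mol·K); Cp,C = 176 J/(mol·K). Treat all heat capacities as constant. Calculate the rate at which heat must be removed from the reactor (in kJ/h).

Extent of reaction ξ = 0.558 × 74.6 = 41.627 mol/min
Reaction term: ξ·ΔH°_rxn = 41.627 × -132 = -5494.7 kJ/min
Sensible, feed 215→25 °C: -2780.9 kJ/min
Outlet flows (mol/min): A 32.973, B 32.973, C 41.627
Sensible, products 25→127 °C: 1407.2 kJ/min
Q = ΔH = -6868.5 kJ/min = -114.48 kW
Heat removed = 412110 kJ/h

Q_out = 412000 kJ/h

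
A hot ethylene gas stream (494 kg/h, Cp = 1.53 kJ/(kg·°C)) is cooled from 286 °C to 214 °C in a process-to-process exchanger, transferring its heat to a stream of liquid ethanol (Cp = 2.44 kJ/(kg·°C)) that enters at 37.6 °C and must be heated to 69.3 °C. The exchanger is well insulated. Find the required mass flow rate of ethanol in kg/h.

Heat released by hot stream: Q = 494 × 1.53 × (286 − 214) = 54419 kJ/h
Energy balance on cold side (adiabatic exchanger): Q = ṁ_c·Cp_c·(T_c,out − T_c,in)
ṁ_c = 54419 / [2.44 × (69.3 − 37.6)] = 703.56 kg/h

ṁ_c = 704 kg/h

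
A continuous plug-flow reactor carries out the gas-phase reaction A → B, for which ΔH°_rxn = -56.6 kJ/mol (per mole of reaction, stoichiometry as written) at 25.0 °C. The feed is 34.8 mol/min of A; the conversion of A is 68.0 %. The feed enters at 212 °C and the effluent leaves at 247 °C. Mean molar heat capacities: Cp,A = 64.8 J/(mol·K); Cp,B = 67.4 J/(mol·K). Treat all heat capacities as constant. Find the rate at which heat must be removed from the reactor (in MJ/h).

Extent of reaction ξ = 0.680 × 34.8 = 23.664 mol/min
Reaction term: ξ·ΔH°_rxn = 23.664 × -56.6 = -1339.4 kJ/min
Sensible, feed 212→25 °C: -421.69 kJ/min
Outlet flows (mol/min): A 11.136, B 23.664
Sensible, products 25→247 °C: 514.28 kJ/min
Q = ΔH = -1246.8 kJ/min = -20.78 kW
Heat removed = 74.808 MJ/h

Q_out = 74.8 MJ/h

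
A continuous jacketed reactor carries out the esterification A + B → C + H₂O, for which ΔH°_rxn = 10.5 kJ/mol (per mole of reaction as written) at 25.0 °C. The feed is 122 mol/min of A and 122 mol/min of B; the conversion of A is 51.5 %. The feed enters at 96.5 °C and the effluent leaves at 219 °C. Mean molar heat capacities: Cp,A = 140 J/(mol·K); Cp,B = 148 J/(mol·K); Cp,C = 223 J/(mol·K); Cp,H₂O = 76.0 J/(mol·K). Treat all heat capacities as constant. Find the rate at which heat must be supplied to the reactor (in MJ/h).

Extent of reaction ξ = 0.515 × 122 = 62.83 mol/min
Reaction term: ξ·ΔH°_rxn = 62.83 × 10.5 = 659.72 kJ/min
Sensible, feed 96.5→25 °C: -2512.2 kJ/min
Outlet flows (mol/min): A 59.17, B 59.17, C 62.83, H₂O 62.83
Sensible, products 25→219 °C: 6950.5 kJ/min
Q = ΔH = 5098 kJ/min = 84.966 kW
Heat supplied = 305.88 MJ/h

Q_in = 306 MJ/h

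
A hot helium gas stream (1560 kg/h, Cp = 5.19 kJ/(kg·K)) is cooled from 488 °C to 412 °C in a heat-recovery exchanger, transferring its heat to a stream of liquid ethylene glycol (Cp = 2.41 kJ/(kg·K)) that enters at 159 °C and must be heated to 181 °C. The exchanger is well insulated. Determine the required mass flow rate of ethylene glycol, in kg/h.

Heat released by hot stream: Q = 1560 × 5.19 × (488 − 412) = 615330 kJ/h
Energy balance on cold side (adiabatic exchanger): Q = ṁ_c·Cp_c·(T_c,out − T_c,in)
ṁ_c = 615330 / [2.41 × (181 − 159)] = 11606 kg/h

ṁ_c = 11600 kg/h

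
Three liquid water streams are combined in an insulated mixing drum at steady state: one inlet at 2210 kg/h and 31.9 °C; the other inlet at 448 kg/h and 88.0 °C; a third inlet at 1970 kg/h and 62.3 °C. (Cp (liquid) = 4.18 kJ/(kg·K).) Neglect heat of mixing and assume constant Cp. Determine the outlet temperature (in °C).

Energy balance with Q = 0: Σ ṁᵢCp,ᵢ(T_out − Tᵢ) = 0
T_out = Σ ṁᵢCp,ᵢTᵢ / Σ ṁᵢCp,ᵢ
      = 972490 / 19345 = 50.271 °C

T_out = 50.3 °C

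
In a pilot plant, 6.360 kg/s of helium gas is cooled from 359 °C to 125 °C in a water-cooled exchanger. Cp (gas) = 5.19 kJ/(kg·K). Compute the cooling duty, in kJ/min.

Q_c = 463000 kJ/min

Q = ṁ·Cp·ΔT = 6.360 × 5.19 × (125 − 359) = -7724 kJ/s
Cooling duty = 463440 kJ/min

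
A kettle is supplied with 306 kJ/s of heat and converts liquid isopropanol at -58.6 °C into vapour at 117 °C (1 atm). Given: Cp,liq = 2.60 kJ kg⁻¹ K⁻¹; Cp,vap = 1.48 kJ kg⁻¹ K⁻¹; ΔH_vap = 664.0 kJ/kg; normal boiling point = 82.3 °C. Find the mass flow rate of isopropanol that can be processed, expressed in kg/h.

ṁ = 1020 kg/h

Δh = 2.60×(82.3−-58.6) + 664.0 + 1.48×(117−82.3) = 1081.7 kJ/kg
Q = 306 kJ/s = 306 kJ/s = 1.1016e+06 kJ/h
ṁ = Q/Δh = 1.1016e+06 / 1081.7 = 1018.4 kg/h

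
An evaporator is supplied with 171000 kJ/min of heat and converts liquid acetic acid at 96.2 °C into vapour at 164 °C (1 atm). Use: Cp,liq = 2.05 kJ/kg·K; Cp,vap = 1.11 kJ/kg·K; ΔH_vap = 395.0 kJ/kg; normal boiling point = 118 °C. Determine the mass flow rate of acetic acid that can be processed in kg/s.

ṁ = 5.81 kg/s

Δh = 2.05×(118−96.2) + 395.0 + 1.11×(164−118) = 490.75 kJ/kg
Q = 171000 kJ/min = 2850 kJ/s = 2850 kJ/s
ṁ = Q/Δh = 2850 / 490.75 = 5.8074 kg/s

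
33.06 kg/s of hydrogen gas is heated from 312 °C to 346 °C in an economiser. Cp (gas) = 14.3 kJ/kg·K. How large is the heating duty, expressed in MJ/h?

Q = ṁ·Cp·ΔT = 33.06 × 14.3 × (346 − 312) = 16074 kJ/s
Heating duty = 57866 MJ/h

Q = 57900 MJ/h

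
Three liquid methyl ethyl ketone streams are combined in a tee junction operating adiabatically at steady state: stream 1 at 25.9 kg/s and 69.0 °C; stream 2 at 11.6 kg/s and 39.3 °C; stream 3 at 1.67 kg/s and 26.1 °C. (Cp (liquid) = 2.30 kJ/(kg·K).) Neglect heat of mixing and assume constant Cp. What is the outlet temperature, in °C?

No heat crosses the boundary, so H_out = H_in.
T_out = Σ ṁᵢCp,ᵢTᵢ / Σ ṁᵢCp,ᵢ
      = 5259.1 / 90.091 = 58.375 °C

T_out = 58.4 °C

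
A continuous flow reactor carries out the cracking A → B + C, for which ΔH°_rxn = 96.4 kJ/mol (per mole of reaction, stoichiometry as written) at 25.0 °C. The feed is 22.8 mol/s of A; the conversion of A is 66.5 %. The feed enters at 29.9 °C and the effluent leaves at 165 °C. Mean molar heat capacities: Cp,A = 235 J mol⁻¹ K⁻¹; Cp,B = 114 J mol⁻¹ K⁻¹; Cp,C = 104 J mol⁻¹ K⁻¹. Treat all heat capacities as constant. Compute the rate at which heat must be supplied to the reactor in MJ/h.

Extent of reaction ξ = 0.665 × 22.8 = 15.162 mol/s
Reaction term: ξ·ΔH°_rxn = 15.162 × 96.4 = 1461.6 kJ/s
Sensible, feed 29.9→25 °C: -26.254 kJ/s
Outlet flows (mol/s): A 7.638, B 15.162, C 15.162
Sensible, products 25→165 °C: 714.03 kJ/s
Q = ΔH = 2149.4 kJ/s = 2149.4 kW
Heat supplied = 7737.8 MJ/h

Q_in = 7740 MJ/h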